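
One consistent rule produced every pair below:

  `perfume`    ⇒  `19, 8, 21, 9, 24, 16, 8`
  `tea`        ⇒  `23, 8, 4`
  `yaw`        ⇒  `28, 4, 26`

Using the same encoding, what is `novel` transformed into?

The number is (letter's place in the alphabet, a=1) + 3.
Applying it to novel: n=14→17, o=15→18, v=22→25, e=5→8, l=12→15.

17, 18, 25, 8, 15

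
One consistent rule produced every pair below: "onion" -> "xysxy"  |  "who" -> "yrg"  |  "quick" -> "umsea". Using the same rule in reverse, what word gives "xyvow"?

Read the word backwards and shift each letter +10.
Reversing it on xyvow: shift back: x−10=n, y−10=o, v−10=l, o−10=e, w−10=m → nolem; then reverse → melon.

melon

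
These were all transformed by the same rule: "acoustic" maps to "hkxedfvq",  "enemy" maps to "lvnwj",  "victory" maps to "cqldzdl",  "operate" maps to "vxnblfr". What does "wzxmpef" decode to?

In acoustic: a→h is +7, c→k is +8, o→x is +9, u→e is +10 — the shift increases by 1 each position. Each letter shifts forward by (position + 7), i.e. 7, 8, 9, … — the shift grows by one for each successive letter.
Decoding wzxmpef: w−7=p, z−8=r, x−9=o, m−10=c, p−11=e, e−12=s, f−13=s.

process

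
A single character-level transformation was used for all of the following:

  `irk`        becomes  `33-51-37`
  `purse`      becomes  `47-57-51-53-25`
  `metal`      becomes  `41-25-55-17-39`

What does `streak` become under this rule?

53-55-51-25-17-37

i(#9)→33 and r(#18)→51: differences scale by 2, so n = 2·pos + 15. Each letter becomes 2×(its alphabet position, a=1..z=26) + 15.
On streak: s=19→53, t=20→55, r=18→51, e=5→25, a=1→17, k=11→37.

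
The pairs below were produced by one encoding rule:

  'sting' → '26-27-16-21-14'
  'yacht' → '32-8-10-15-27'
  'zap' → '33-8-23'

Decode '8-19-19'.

s is letter #19 and maps to 26: an offset of 7. Each letter is replaced by its alphabet position (a=1..z=26) + 7.
Decoding 8-19-19: 8→(8−7)÷1=1=a, 19→(19−7)÷1=12=l, 19→(19−7)÷1=12=l.

all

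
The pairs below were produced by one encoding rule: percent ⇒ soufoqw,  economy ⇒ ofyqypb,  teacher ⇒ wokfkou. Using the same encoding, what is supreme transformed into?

The shift depends on letter class: consonant p→s is +3, but vowel e→o is +10. The rule splits by letter class: vowels +10, consonants +3.
Applying it to supreme: s(cons)+3=v, u(vowel)+10=e, p(cons)+3=s, r(cons)+3=u, e(vowel)+10=o, m(cons)+3=p, e(vowel)+10=o.

vesuopo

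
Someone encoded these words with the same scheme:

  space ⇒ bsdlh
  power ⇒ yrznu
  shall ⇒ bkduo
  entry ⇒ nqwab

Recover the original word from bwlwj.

Shifts by position in space: pos 0: s→b (+9), pos 1: p→s (+3), pos 2: a→d (+3), pos 3: c→l (+9), pos 4: e→h (+3) — repeating every 3. It's a Vigenère-style cipher with numeric key [9,3,3]: position i shifts by key[i mod 3].
Decoding bwlwj: b−9=s, w−3=t, l−3=i, w−9=n, j−3=g.

sting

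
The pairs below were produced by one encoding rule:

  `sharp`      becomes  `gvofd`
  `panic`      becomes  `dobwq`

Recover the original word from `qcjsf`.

Compare letters: s→g is +14, h→v is +14, a→o is +14 — a constant shift. It's a constant shift of +14 (ROT14).
Reversing it on qcjsf: q−14=c, c−14=o, j−14=v, s−14=e, f−14=r.

cover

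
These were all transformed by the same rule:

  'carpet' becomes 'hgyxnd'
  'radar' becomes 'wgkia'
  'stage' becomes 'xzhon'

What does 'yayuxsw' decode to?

In carpet: c→h is +5, a→g is +6, r→y is +7, p→x is +8 — the shift increases by 1 each position. The shift increases by 1 at each position, starting from +5: 5, 6, 7, ….
Decoding yayuxsw: y−5=t, a−6=u, y−7=r, u−8=m, x−9=o, s−10=i, w−11=l.

turmoil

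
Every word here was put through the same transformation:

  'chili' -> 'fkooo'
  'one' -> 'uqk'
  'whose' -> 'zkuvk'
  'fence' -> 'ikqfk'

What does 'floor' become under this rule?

iouuu

Vowels shift forward by 6 and consonants shift forward by 3.
Applying it to floor: f(cons)+3=i, l(cons)+3=o, o(vowel)+6=u, o(vowel)+6=u, r(cons)+3=u.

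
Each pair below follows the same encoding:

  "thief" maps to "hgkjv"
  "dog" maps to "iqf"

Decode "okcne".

claim

Read the word backwards and shift each letter +2.
Decoding okcne: shift back: o−2=m, k−2=i, c−2=a, n−2=l, e−2=c → mialc; then reverse → claim.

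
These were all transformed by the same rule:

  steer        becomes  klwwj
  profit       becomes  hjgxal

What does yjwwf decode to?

green

Compare letters: s→k is +18, t→l is +18, e→w is +18 — a constant shift. It's a constant shift of +18 (ROT18).
Reversing it on yjwwf: y−18=g, j−18=r, w−18=e, w−18=e, f−18=n.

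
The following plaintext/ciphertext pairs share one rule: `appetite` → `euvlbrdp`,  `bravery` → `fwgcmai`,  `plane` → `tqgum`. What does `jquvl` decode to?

Each letter shifts forward by (position + 4), i.e. 4, 5, 6, … — the shift grows by one for each successive letter.
Reversing it on jquvl: j−4=f, q−5=l, u−6=o, v−7=o, l−8=d.

flood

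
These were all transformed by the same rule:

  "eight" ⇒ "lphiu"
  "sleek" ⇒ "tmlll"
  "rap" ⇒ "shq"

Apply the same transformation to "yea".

zlh

The shift depends on letter class: consonant g→h is +1, but vowel e→l is +7. Two shifts are in play — +7 for a/e/i/o/u, +1 for every other letter.
Applying it to yea: y(cons)+1=z, e(vowel)+7=l, a(vowel)+7=h.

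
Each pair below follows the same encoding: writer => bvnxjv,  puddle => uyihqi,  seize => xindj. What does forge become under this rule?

kswkj

A repeating key of period 2 is used — shifts +5, +4 over and over.
For forge: f+5=k, o+4=s, r+5=w, g+4=k, e+5=j.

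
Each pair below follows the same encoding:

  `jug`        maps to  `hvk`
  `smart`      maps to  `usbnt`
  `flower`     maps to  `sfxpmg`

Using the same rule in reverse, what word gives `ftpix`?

whose

The word is reversed, then every letter is shifted forward by 1.
Decoding ftpix: shift back: f−1=e, t−1=s, p−1=o, i−1=h, x−1=w → esohw; then reverse → whose.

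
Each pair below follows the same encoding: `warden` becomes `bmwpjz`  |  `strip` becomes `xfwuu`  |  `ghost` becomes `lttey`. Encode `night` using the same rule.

sulty

Shifts by position in warden: pos 0: w→b (+5), pos 1: a→m (+12), pos 2: r→w (+5), pos 3: d→p (+12) — repeating every 2. The shifts repeat in a cycle of length 2: positions 0,1,… shift by +5, +12, then the pattern repeats.
Applying it to night: n+5=s, i+12=u, g+5=l, h+12=t, t+5=y.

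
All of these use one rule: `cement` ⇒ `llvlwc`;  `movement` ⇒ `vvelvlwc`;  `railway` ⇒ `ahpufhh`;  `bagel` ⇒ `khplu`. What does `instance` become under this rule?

pwbchwll

The shift depends on letter class: consonant c→l is +9, but vowel e→l is +7. Two shifts are in play — +7 for a/e/i/o/u, +9 for every other letter.
On instance: i(vowel)+7=p, n(cons)+9=w, s(cons)+9=b, t(cons)+9=c, a(vowel)+7=h, n(cons)+9=w, c(cons)+9=l, e(vowel)+7=l.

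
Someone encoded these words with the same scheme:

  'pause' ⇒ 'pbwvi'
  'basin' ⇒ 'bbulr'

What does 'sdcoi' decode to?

scale

The shift increases by 1 at each position, starting from +0: 0, 1, 2, ….
Undoing it on sdcoi: s−0=s, d−1=c, c−2=a, o−3=l, i−4=e.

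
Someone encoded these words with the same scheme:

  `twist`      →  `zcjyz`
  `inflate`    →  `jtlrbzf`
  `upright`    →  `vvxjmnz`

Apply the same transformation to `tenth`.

zftzn

The shift depends on letter class: consonant t→z is +6, but vowel i→j is +1. The rule splits by letter class: vowels +1, consonants +6.
On tenth: t(cons)+6=z, e(vowel)+1=f, n(cons)+6=t, t(cons)+6=z, h(cons)+6=n.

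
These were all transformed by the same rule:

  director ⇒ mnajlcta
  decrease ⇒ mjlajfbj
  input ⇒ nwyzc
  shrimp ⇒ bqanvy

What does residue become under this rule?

ajbnmzj

The shift depends on letter class: consonant d→m is +9, but vowel i→n is +5. Vowels shift forward by 5 and consonants shift forward by 9.
Applying it to residue: r(cons)+9=a, e(vowel)+5=j, s(cons)+9=b, i(vowel)+5=n, d(cons)+9=m, u(vowel)+5=z, e(vowel)+5=j.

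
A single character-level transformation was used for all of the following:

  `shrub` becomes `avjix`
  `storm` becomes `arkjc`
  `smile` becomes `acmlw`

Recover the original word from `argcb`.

This is an affine cipher: with a=0,…,z=25, each position x becomes (17x+6) mod 26.
Undoing it on argcb: a(0)→23·(0−6)≡18=s; r(17)→23·(17−6)≡19=t; g(6)→23·(6−6)≡0=a; c(2)→23·(2−6)≡12=m; b(1)→23·(1−6)≡15=p (all mod 26).

stamp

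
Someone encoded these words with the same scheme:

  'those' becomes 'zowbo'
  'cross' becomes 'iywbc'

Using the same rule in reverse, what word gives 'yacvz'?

stump

Each letter shifts forward by (position + 6), i.e. 6, 7, 8, … — the shift grows by one for each successive letter.
Reversing it on yacvz: y−6=s, a−7=t, c−8=u, v−9=m, z−10=p.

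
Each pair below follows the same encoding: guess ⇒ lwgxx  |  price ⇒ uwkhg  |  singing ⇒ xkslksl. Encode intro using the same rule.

ksywq

The shift depends on letter class: consonant g→l is +5, but vowel u→w is +2. Vowels shift forward by 2 and consonants shift forward by 5.
For intro: i(vowel)+2=k, n(cons)+5=s, t(cons)+5=y, r(cons)+5=w, o(vowel)+2=q.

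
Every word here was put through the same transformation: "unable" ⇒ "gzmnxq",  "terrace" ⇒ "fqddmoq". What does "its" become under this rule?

ufe

This is a Caesar cipher with shift 12.
Applying it to its: i+12=u, t+12=f, s+12=e.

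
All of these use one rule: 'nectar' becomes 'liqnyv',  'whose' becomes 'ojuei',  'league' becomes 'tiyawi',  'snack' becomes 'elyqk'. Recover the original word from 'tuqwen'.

n(13)→l(11) and e(4)→i(8) fit y≡9x+24 (mod 26); the inverse of 9 mod 26 is 3. This is an affine cipher: with a=0,…,z=25, each position x becomes (9x+24) mod 26.
Reversing it on tuqwen: t(19)→3·(19−24)≡11=l; u(20)→3·(20−24)≡14=o; q(16)→3·(16−24)≡2=c; w(22)→3·(22−24)≡20=u; e(4)→3·(4−24)≡18=s; n(13)→3·(13−24)≡19=t (all mod 26).

locust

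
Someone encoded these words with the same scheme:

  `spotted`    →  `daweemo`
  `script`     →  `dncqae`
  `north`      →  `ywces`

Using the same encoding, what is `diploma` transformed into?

oqawwxi

Two shifts are in play — +8 for a/e/i/o/u, +11 for every other letter.
On diploma: d(cons)+11=o, i(vowel)+8=q, p(cons)+11=a, l(cons)+11=w, o(vowel)+8=w, m(cons)+11=x, a(vowel)+8=i.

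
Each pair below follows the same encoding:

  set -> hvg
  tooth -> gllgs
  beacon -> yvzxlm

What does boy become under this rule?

Each pair mirrors across the alphabet (s↔h, e↔v, t↔g): positions sum to 25. Each letter is replaced by its mirror in the alphabet: a↔z, b↔y, c↔x, and so on (the Atbash cipher).
For boy: b↔y, o↔l, y↔b.

ylb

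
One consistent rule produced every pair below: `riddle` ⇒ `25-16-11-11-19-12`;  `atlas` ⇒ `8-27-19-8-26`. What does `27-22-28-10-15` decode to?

r is letter #18 and maps to 25: an offset of 7. Letters become their 1-based position plus 7 (so a→8, b→9, …).
Reversing it on 27-22-28-10-15: 27→(27−7)÷1=20=t, 22→(22−7)÷1=15=o, 28→(28−7)÷1=21=u, 10→(10−7)÷1=3=c, 15→(15−7)÷1=8=h.

touch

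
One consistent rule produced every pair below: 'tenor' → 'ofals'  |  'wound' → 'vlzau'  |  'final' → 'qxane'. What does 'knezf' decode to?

This is an affine cipher: with a=0,…,z=25, each position x becomes (11x+13) mod 26.
Undoing it on knezf: k(10)→19·(10−13)≡21=v; n(13)→19·(13−13)≡0=a; e(4)→19·(4−13)≡11=l; z(25)→19·(25−13)≡20=u; f(5)→19·(5−13)≡4=e (all mod 26).

value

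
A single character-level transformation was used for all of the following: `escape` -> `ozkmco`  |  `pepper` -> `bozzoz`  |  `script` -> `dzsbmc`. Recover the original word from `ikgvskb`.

railway

The output letters match the input read backwards, each shifted +10: escape reversed is epacse. The word is reversed, then every letter is shifted forward by 10.
Reversing it on ikgvskb: shift back: i−10=y, k−10=a, g−10=w, v−10=l, s−10=i, k−10=a, b−10=r → yawliar; then reverse → railway.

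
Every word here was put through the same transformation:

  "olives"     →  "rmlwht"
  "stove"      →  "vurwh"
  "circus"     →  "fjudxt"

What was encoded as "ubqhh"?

Shifts by position in olives: pos 0: o→r (+3), pos 1: l→m (+1), pos 2: i→l (+3), pos 3: v→w (+1) — repeating every 2. It's a Vigenère-style cipher with numeric key [3,1]: position i shifts by key[i mod 2].
Reversing it on ubqhh: u−3=r, b−1=a, q−3=n, h−1=g, h−3=e.

range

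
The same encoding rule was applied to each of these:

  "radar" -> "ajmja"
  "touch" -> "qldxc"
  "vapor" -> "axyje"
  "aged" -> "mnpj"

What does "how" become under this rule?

The output letters match the input read backwards, each shifted +9: radar reversed is radar. The word is reversed, then every letter is shifted forward by 9.
On how: reverse → woh; then shift: w+9=f, o+9=x, h+9=q.

fxq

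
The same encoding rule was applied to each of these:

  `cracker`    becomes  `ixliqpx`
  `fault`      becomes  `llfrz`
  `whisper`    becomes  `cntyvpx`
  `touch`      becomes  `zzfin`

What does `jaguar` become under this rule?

The shift depends on letter class: consonant c→i is +6, but vowel a→l is +11. Vowels shift forward by 11 and consonants shift forward by 6.
Applying it to jaguar: j(cons)+6=p, a(vowel)+11=l, g(cons)+6=m, u(vowel)+11=f, a(vowel)+11=l, r(cons)+6=x.

plmflx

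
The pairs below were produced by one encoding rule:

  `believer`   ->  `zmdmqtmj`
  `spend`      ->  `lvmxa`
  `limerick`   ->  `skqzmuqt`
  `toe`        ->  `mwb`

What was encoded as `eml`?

The word is reversed, then every letter is shifted forward by 8.
Reversing it on eml: shift back: e−8=w, m−8=e, l−8=d → wed; then reverse → dew.

dew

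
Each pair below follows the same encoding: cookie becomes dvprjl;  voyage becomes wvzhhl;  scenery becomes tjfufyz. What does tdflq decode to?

Shifts by position in cookie: pos 0: c→d (+1), pos 1: o→v (+7), pos 2: o→p (+1), pos 3: k→r (+7) — repeating every 2. It's a Vigenère-style cipher with numeric key [1,7]: position i shifts by key[i mod 2].
Undoing it on tdflq: t−1=s, d−7=w, f−1=e, l−7=e, q−1=p.

sweep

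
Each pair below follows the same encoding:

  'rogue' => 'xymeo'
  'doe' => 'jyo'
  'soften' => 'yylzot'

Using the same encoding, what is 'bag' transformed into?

The shift depends on letter class: consonant r→x is +6, but vowel o→y is +10. Vowels shift forward by 10 and consonants shift forward by 6.
Applying it to bag: b(cons)+6=h, a(vowel)+10=k, g(cons)+6=m.

hkm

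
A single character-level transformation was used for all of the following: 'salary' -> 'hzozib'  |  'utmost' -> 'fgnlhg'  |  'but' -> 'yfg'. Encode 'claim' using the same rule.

xozrn

Each pair mirrors across the alphabet (s↔h, a↔z, l↔o): positions sum to 25. This is the alphabet-reversal cipher (Atbash): a becomes z, b becomes y, etc.
For claim: c↔x, l↔o, a↔z, i↔r, m↔n.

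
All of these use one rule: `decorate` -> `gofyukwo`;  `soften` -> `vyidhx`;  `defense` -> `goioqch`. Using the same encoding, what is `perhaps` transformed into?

sourdzv

Shifts by position in decorate: pos 0: d→g (+3), pos 1: e→o (+10), pos 2: c→f (+3), pos 3: o→y (+10) — repeating every 2. It's a Vigenère-style cipher with numeric key [3,10]: position i shifts by key[i mod 2].
On perhaps: p+3=s, e+10=o, r+3=u, h+10=r, a+3=d, p+10=z, s+3=v.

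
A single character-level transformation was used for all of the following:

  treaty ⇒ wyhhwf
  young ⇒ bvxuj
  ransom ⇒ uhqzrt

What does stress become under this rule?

A repeating key of period 2 is used — shifts +3, +7 over and over.
For stress: s+3=v, t+7=a, r+3=u, e+7=l, s+3=v, s+7=z.

vaulvz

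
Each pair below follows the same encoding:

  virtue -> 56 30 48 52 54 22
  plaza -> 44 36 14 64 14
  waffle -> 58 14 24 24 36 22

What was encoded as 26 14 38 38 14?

v(#22)→56 and i(#9)→30: differences scale by 2, so n = 2·pos + 12. Each letter becomes 2×(its alphabet position, a=1..z=26) + 12.
Decoding 26 14 38 38 14: 26→(26−12)÷2=7=g, 14→(14−12)÷2=1=a, 38→(38−12)÷2=13=m, 38→(38−12)÷2=13=m, 14→(14−12)÷2=1=a.

gamma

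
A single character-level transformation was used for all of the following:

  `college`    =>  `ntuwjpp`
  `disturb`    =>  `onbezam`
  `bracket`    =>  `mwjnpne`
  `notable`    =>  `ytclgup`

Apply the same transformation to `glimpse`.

Shifts by position in college: pos 0: c→n (+11), pos 1: o→t (+5), pos 2: l→u (+9), pos 3: l→w (+11), pos 4: e→j (+5), pos 5: g→p (+9) — repeating every 3. It's a Vigenère-style cipher with numeric key [11,5,9]: position i shifts by key[i mod 3].
Applying it to glimpse: g+11=r, l+5=q, i+9=r, m+11=x, p+5=u, s+9=b, e+11=p.

rqrxubp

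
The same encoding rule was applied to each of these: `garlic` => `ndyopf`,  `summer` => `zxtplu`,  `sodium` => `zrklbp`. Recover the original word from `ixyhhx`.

Shifts by position in garlic: pos 0: g→n (+7), pos 1: a→d (+3), pos 2: r→y (+7), pos 3: l→o (+3) — repeating every 2. It's a Vigenère-style cipher with numeric key [7,3]: position i shifts by key[i mod 2].
Reversing it on ixyhhx: i−7=b, x−3=u, y−7=r, h−3=e, h−7=a, x−3=u.

bureau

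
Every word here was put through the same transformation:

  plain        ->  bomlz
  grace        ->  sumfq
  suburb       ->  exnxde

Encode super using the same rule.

Shifts by position in plain: pos 0: p→b (+12), pos 1: l→o (+3), pos 2: a→m (+12), pos 3: i→l (+3) — repeating every 2. It's a Vigenère-style cipher with numeric key [12,3]: position i shifts by key[i mod 2].
On super: s+12=e, u+3=x, p+12=b, e+3=h, r+12=d.

exbhd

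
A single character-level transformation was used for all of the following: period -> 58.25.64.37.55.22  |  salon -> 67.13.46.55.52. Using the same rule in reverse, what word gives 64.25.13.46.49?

p(#16)→58 and e(#5)→25: differences scale by 3, so n = 3·pos + 10. With a=1..z=26, the number is 3·pos + 10.
Undoing it on 64.25.13.46.49: 64→(64−10)÷3=18=r, 25→(25−10)÷3=5=e, 13→(13−10)÷3=1=a, 46→(46−10)÷3=12=l, 49→(49−10)÷3=13=m.

realm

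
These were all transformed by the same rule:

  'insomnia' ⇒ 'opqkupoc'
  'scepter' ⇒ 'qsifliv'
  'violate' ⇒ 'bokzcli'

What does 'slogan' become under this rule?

qzkycp

Treating letters as 0–25, the rule is x ↦ 21x + 2 (mod 26).
On slogan: s(18)→21·18+2≡16=q; l(11)→21·11+2≡25=z; o(14)→21·14+2≡10=k; g(6)→21·6+2≡24=y; a(0)→21·0+2≡2=c; n(13)→21·13+2≡15=p (all mod 26).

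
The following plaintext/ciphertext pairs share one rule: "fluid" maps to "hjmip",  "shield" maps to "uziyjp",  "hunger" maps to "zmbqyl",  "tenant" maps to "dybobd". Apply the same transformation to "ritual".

f(5)→h(7) and l(11)→j(9) fit y≡9x+14 (mod 26); the inverse of 9 mod 26 is 3. This is an affine cipher: with a=0,…,z=25, each position x becomes (9x+14) mod 26.
On ritual: r(17)→9·17+14≡11=l; i(8)→9·8+14≡8=i; t(19)→9·19+14≡3=d; u(20)→9·20+14≡12=m; a(0)→9·0+14≡14=o; l(11)→9·11+14≡9=j (all mod 26).

lidmoj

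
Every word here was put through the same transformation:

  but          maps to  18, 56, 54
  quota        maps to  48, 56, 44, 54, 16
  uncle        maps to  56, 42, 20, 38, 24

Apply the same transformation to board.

b(#2)→18 and u(#21)→56: differences scale by 2, so n = 2·pos + 14. With a=1..z=26, the number is 2·pos + 14.
On board: b=2→18, o=15→44, a=1→16, r=18→50, d=4→22.

18, 44, 16, 50, 22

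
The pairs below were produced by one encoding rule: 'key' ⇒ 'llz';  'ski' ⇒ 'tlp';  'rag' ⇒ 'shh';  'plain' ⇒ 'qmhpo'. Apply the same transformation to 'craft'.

dshgu

Vowels shift forward by 7 and consonants shift forward by 1.
Applying it to craft: c(cons)+1=d, r(cons)+1=s, a(vowel)+7=h, f(cons)+1=g, t(cons)+1=u.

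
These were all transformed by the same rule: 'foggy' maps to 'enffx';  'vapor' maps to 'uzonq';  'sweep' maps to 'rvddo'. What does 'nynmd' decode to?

Compare letters: f→e is +25, o→n is +25, g→f is +25 — a constant shift. Every letter moves 25 places later in the alphabet, wrapping around z→a.
Undoing it on nynmd: n−25=o, y−25=z, n−25=o, m−25=n, d−25=e.

ozone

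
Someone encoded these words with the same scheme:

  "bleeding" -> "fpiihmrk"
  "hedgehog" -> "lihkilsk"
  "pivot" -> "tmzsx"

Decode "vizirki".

revenge

Compare letters: b→f is +4, l→p is +4, e→i is +4 — a constant shift. Each letter is shifted forward by 4 in the alphabet (a Caesar shift of +4).
Undoing it on vizirki: v−4=r, i−4=e, z−4=v, i−4=e, r−4=n, k−4=g, i−4=e.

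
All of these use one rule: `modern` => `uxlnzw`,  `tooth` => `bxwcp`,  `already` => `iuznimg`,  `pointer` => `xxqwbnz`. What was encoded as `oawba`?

Shifts by position in modern: pos 0: m→u (+8), pos 1: o→x (+9), pos 2: d→l (+8), pos 3: e→n (+9) — repeating every 2. A repeating key of period 2 is used — shifts +8, +9 over and over.
Decoding oawba: o−8=g, a−9=r, w−8=o, b−9=s, a−8=s.

gross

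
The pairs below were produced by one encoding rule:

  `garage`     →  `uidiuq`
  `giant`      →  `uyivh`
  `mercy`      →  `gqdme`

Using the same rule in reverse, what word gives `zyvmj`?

g(6)→u(20) and a(0)→i(8) fit y≡15x+8 (mod 26); the inverse of 15 mod 26 is 7. Each letter's alphabet position (a=0..z=25) is mapped through 15·x+8 mod 26 — an affine cipher.
Reversing it on zyvmj: z(25)→7·(25−8)≡15=p; y(24)→7·(24−8)≡8=i; v(21)→7·(21−8)≡13=n; m(12)→7·(12−8)≡2=c; j(9)→7·(9−8)≡7=h (all mod 26).

pinch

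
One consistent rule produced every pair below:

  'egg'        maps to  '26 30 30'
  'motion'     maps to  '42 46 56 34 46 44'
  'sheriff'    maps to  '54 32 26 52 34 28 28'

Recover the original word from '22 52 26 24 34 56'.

e(#5)→26 and g(#7)→30: differences scale by 2, so n = 2·pos + 16. The formula is n = 2×(alphabet index, a=1) + 16.
Undoing it on 22 52 26 24 34 56: 22→(22−16)÷2=3=c, 52→(52−16)÷2=18=r, 26→(26−16)÷2=5=e, 24→(24−16)÷2=4=d, 34→(34−16)÷2=9=i, 56→(56−16)÷2=20=t.

credit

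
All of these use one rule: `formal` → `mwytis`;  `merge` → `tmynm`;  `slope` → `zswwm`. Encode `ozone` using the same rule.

wgwum

The shift depends on letter class: consonant f→m is +7, but vowel o→w is +8. The rule splits by letter class: vowels +8, consonants +7.
For ozone: o(vowel)+8=w, z(cons)+7=g, o(vowel)+8=w, n(cons)+7=u, e(vowel)+8=m.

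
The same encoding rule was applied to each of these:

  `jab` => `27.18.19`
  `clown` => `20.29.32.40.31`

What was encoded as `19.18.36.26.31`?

basin

Each letter is replaced by its alphabet position (a=1..z=26) + 17.
Decoding 19.18.36.26.31: 19→(19−17)÷1=2=b, 18→(18−17)÷1=1=a, 36→(36−17)÷1=19=s, 26→(26−17)÷1=9=i, 31→(31−17)÷1=14=n.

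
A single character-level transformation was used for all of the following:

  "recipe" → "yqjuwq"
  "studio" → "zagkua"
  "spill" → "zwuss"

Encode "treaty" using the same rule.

The shift depends on letter class: consonant r→y is +7, but vowel e→q is +12. The rule splits by letter class: vowels +12, consonants +7.
For treaty: t(cons)+7=a, r(cons)+7=y, e(vowel)+12=q, a(vowel)+12=m, t(cons)+7=a, y(cons)+7=f.

ayqmaf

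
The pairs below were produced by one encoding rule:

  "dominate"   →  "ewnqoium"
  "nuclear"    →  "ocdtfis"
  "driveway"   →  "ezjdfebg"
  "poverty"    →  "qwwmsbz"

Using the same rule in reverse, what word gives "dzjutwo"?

crimson

Shifts by position in dominate: pos 0: d→e (+1), pos 1: o→w (+8), pos 2: m→n (+1), pos 3: i→q (+8) — repeating every 2. A repeating key of period 2 is used — shifts +1, +8 over and over.
Undoing it on dzjutwo: d−1=c, z−8=r, j−1=i, u−8=m, t−1=s, w−8=o, o−1=n.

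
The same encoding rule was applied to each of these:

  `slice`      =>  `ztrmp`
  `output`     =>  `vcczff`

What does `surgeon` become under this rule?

In slice: s→z is +7, l→t is +8, i→r is +9, c→m is +10 — the shift increases by 1 each position. The shift increases by 1 at each position, starting from +7: 7, 8, 9, ….
For surgeon: s+7=z, u+8=c, r+9=a, g+10=q, e+11=p, o+12=a, n+13=a.

zcaqpaa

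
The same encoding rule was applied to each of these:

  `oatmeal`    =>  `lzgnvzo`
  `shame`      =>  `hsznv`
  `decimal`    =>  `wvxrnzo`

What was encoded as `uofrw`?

fluid

Each letter is replaced by its mirror in the alphabet: a↔z, b↔y, c↔x, and so on (the Atbash cipher).
Undoing it on uofrw: u↔f, o↔l, f↔u, r↔i, w↔d.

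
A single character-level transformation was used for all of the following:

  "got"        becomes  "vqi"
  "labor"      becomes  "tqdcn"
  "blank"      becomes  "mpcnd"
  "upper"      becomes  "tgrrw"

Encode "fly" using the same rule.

anh

The output letters match the input read backwards, each shifted +2: got reversed is tog. Two steps: reverse the string, then apply a Caesar shift of +2.
On fly: reverse → ylf; then shift: y+2=a, l+2=n, f+2=h.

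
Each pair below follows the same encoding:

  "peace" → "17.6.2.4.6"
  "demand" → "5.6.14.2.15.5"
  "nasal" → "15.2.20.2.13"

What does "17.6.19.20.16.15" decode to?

person

p is letter #16 and maps to 17: an offset of 1. Letters become their 1-based position plus 1 (so a→2, b→3, …).
Reversing it on 17.6.19.20.16.15: 17→(17−1)÷1=16=p, 6→(6−1)÷1=5=e, 19→(19−1)÷1=18=r, 20→(20−1)÷1=19=s, 16→(16−1)÷1=15=o, 15→(15−1)÷1=14=n.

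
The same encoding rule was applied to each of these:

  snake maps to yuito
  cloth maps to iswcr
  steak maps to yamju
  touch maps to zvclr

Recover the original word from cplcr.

width

In snake: s→y is +6, n→u is +7, a→i is +8, k→t is +9 — the shift increases by 1 each position. The shift increases by 1 at each position, starting from +6: 6, 7, 8, ….
Undoing it on cplcr: c−6=w, p−7=i, l−8=d, c−9=t, r−10=h.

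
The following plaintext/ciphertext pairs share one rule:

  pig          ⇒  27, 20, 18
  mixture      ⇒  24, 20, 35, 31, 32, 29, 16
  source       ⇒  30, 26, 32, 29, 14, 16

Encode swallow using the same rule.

30, 34, 12, 23, 23, 26, 34

p is letter #16 and maps to 27: an offset of 11. Letters become their 1-based position plus 11 (so a→12, b→13, …).
Applying it to swallow: s=19→30, w=23→34, a=1→12, l=12→23, l=12→23, o=15→26, w=23→34.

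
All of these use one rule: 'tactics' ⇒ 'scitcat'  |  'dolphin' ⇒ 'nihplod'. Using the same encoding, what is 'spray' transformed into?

The output letters match the input read backwards: tactics reversed is scitcat. It's just the letters in reverse order.
For spray: reverse → yarps.

yarps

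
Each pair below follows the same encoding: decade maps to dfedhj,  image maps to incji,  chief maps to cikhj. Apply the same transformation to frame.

fscpi

In decade: d→d is +0, e→f is +1, c→e is +2, a→d is +3 — the shift increases by 1 each position. Letter i (0-indexed) is shifted by i+0, so successive shifts are 0, 1, 2, ….
For frame: f+0=f, r+1=s, a+2=c, m+3=p, e+4=i.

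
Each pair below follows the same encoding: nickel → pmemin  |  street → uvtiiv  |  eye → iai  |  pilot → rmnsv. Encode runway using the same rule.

typyea

Two shifts are in play — +4 for a/e/i/o/u, +2 for every other letter.
For runway: r(cons)+2=t, u(vowel)+4=y, n(cons)+2=p, w(cons)+2=y, a(vowel)+4=e, y(cons)+2=a.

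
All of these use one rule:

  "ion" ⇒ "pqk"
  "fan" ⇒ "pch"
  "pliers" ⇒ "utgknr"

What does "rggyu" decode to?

sweep

The output letters match the input read backwards, each shifted +2: ion reversed is noi. Read the word backwards and shift each letter +2.
Reversing it on rggyu: shift back: r−2=p, g−2=e, g−2=e, y−2=w, u−2=s → peews; then reverse → sweep.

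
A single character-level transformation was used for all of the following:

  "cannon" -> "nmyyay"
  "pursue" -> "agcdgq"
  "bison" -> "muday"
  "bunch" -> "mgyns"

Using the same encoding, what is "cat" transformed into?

nme

Two shifts are in play — +12 for a/e/i/o/u, +11 for every other letter.
Applying it to cat: c(cons)+11=n, a(vowel)+12=m, t(cons)+11=e.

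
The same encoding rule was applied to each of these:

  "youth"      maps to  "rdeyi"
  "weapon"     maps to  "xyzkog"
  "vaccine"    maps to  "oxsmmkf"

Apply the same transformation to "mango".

The output letters match the input read backwards, each shifted +10: youth reversed is htuoy. Read the word backwards and shift each letter +10.
Applying it to mango: reverse → ognam; then shift: o+10=y, g+10=q, n+10=x, a+10=k, m+10=w.

yqxkw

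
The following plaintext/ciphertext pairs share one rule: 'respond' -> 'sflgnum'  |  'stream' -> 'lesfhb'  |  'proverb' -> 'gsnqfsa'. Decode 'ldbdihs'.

similar

r(17)→s(18) and e(4)→f(5) fit y≡19x+7 (mod 26); the inverse of 19 mod 26 is 11. This is an affine cipher: with a=0,…,z=25, each position x becomes (19x+7) mod 26.
Reversing it on ldbdihs: l(11)→11·(11−7)≡18=s; d(3)→11·(3−7)≡8=i; b(1)→11·(1−7)≡12=m; d(3)→11·(3−7)≡8=i; i(8)→11·(8−7)≡11=l; h(7)→11·(7−7)≡0=a; s(18)→11·(18−7)≡17=r (all mod 26).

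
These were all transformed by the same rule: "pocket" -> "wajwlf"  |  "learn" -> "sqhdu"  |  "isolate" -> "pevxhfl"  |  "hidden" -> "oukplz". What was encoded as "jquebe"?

census

Shifts by position in pocket: pos 0: p→w (+7), pos 1: o→a (+12), pos 2: c→j (+7), pos 3: k→w (+12) — repeating every 2. The shifts repeat in a cycle of length 2: positions 0,1,… shift by +7, +12, then the pattern repeats.
Undoing it on jquebe: j−7=c, q−12=e, u−7=n, e−12=s, b−7=u, e−12=s.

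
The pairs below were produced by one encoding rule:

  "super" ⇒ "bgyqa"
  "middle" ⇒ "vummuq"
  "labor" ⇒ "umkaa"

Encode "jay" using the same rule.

smh

The shift depends on letter class: consonant s→b is +9, but vowel u→g is +12. The rule splits by letter class: vowels +12, consonants +9.
For jay: j(cons)+9=s, a(vowel)+12=m, y(cons)+9=h.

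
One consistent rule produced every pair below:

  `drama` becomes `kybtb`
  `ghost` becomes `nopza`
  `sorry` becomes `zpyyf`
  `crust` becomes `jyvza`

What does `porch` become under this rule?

wpyjo

The shift depends on letter class: consonant d→k is +7, but vowel a→b is +1. The rule splits by letter class: vowels +1, consonants +7.
Applying it to porch: p(cons)+7=w, o(vowel)+1=p, r(cons)+7=y, c(cons)+7=j, h(cons)+7=o.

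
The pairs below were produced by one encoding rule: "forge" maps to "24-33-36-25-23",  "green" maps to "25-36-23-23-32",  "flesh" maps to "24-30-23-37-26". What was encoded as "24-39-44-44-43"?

f is letter #6 and maps to 24: an offset of 18. The number is (letter's place in the alphabet, a=1) + 18.
Decoding 24-39-44-44-43: 24→(24−18)÷1=6=f, 39→(39−18)÷1=21=u, 44→(44−18)÷1=26=z, 44→(44−18)÷1=26=z, 43→(43−18)÷1=25=y.

fuzzy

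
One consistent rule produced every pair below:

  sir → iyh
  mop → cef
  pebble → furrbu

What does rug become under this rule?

hkw

Every letter moves 16 places later in the alphabet, wrapping around z→a.
On rug: r+16=h, u+16=k, g+16=w.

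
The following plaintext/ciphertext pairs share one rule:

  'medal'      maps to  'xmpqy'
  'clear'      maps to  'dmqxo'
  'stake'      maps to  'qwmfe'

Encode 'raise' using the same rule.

The output letters match the input read backwards, each shifted +12: medal reversed is ladem. Two steps: reverse the string, then apply a Caesar shift of +12.
On raise: reverse → esiar; then shift: e+12=q, s+12=e, i+12=u, a+12=m, r+12=d.

qeumd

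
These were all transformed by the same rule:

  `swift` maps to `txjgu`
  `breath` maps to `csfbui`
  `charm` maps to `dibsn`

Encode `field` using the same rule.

It's a constant shift of +1 (ROT1).
For field: f+1=g, i+1=j, e+1=f, l+1=m, d+1=e.

gjfme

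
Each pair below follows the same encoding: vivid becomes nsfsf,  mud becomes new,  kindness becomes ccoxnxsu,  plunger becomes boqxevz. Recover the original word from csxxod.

The output letters match the input read backwards, each shifted +10: vivid reversed is diviv. Two steps: reverse the string, then apply a Caesar shift of +10.
Reversing it on csxxod: shift back: c−10=s, s−10=i, x−10=n, x−10=n, o−10=e, d−10=t → sinnet; then reverse → tennis.

tennis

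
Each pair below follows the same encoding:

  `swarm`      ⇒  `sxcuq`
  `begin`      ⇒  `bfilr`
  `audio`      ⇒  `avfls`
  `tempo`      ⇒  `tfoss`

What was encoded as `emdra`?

In swarm: s→s is +0, w→x is +1, a→c is +2, r→u is +3 — the shift increases by 1 each position. Each letter shifts forward by its position index (0, 1, 2, …) — the shift grows by one for each successive letter.
Decoding emdra: e−0=e, m−1=l, d−2=b, r−3=o, a−4=w.

elbow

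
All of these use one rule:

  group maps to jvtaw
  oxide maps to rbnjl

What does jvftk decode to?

In group: g→j is +3, r→v is +4, o→t is +5, u→a is +6 — the shift increases by 1 each position. Letter i (0-indexed) is shifted by i+3, so successive shifts are 3, 4, 5, ….
Undoing it on jvftk: j−3=g, v−4=r, f−5=a, t−6=n, k−7=d.

grand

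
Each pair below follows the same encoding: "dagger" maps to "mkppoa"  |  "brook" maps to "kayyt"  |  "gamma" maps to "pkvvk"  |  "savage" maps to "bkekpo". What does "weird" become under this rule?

The shift depends on letter class: consonant d→m is +9, but vowel a→k is +10. Two shifts are in play — +10 for a/e/i/o/u, +9 for every other letter.
On weird: w(cons)+9=f, e(vowel)+10=o, i(vowel)+10=s, r(cons)+9=a, d(cons)+9=m.

fosam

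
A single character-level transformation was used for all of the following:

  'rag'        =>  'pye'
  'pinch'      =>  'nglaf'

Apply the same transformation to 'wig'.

Compare letters: r→p is +24, a→y is +24, g→e is +24 — a constant shift. Each letter is shifted forward by 24 in the alphabet (a Caesar shift of +24).
On wig: w+24=u, i+24=g, g+24=e.

uge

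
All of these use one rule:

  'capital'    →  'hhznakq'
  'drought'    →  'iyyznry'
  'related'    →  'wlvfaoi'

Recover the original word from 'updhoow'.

Shifts by position in capital: pos 0: c→h (+5), pos 1: a→h (+7), pos 2: p→z (+10), pos 3: i→n (+5), pos 4: t→a (+7), pos 5: a→k (+10) — repeating every 3. The shifts repeat in a cycle of length 3: positions 0,1,… shift by +5, +7, +10, then the pattern repeats.
Decoding updhoow: u−5=p, p−7=i, d−10=t, h−5=c, o−7=h, o−10=e, w−5=r.

pitcher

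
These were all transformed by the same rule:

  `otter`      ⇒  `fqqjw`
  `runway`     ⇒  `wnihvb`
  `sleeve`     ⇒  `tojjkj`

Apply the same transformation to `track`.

Each letter's alphabet position (a=0..z=25) is mapped through 23·x+21 mod 26 — an affine cipher.
For track: t(19)→23·19+21≡16=q; r(17)→23·17+21≡22=w; a(0)→23·0+21≡21=v; c(2)→23·2+21≡15=p; k(10)→23·10+21≡17=r (all mod 26).

qwvpr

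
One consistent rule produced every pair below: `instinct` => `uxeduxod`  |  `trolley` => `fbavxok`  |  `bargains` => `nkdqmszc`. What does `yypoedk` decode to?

modesty

Shifts by position in instinct: pos 0: i→u (+12), pos 1: n→x (+10), pos 2: s→e (+12), pos 3: t→d (+10) — repeating every 2. It's a Vigenère-style cipher with numeric key [12,10]: position i shifts by key[i mod 2].
Reversing it on yypoedk: y−12=m, y−10=o, p−12=d, o−10=e, e−12=s, d−10=t, k−12=y.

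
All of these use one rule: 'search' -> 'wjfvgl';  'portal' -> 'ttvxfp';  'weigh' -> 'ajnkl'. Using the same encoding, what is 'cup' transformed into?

gzt

The shift depends on letter class: consonant s→w is +4, but vowel e→j is +5. Vowels shift forward by 5 and consonants shift forward by 4.
For cup: c(cons)+4=g, u(vowel)+5=z, p(cons)+4=t.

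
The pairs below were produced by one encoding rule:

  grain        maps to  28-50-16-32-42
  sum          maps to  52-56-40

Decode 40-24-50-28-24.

merge

g(#7)→28 and r(#18)→50: differences scale by 2, so n = 2·pos + 14. The formula is n = 2×(alphabet index, a=1) + 14.
Reversing it on 40-24-50-28-24: 40→(40−14)÷2=13=m, 24→(24−14)÷2=5=e, 50→(50−14)÷2=18=r, 28→(28−14)÷2=7=g, 24→(24−14)÷2=5=e.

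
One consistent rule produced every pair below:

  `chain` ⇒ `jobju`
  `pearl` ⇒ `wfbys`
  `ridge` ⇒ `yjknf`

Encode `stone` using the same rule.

zapuf

The shift depends on letter class: consonant c→j is +7, but vowel a→b is +1. Two shifts are in play — +1 for a/e/i/o/u, +7 for every other letter.
For stone: s(cons)+7=z, t(cons)+7=a, o(vowel)+1=p, n(cons)+7=u, e(vowel)+1=f.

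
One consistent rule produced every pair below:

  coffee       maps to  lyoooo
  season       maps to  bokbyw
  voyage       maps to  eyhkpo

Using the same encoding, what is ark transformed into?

kat

The shift depends on letter class: consonant c→l is +9, but vowel o→y is +10. The rule splits by letter class: vowels +10, consonants +9.
For ark: a(vowel)+10=k, r(cons)+9=a, k(cons)+9=t.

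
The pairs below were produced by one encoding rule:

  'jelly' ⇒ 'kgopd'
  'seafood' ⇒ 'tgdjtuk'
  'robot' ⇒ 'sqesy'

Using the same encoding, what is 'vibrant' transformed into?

In jelly: j→k is +1, e→g is +2, l→o is +3, l→p is +4 — the shift increases by 1 each position. Each letter shifts forward by (position + 1), i.e. 1, 2, 3, … — the shift grows by one for each successive letter.
On vibrant: v+1=w, i+2=k, b+3=e, r+4=v, a+5=f, n+6=t, t+7=a.

wkevfta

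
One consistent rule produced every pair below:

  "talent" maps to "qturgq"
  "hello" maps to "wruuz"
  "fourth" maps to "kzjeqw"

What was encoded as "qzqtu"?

total

t(19)→q(16) and a(0)→t(19) fit y≡19x+19 (mod 26); the inverse of 19 mod 26 is 11. Each letter's alphabet position (a=0..z=25) is mapped through 19·x+19 mod 26 — an affine cipher.
Decoding qzqtu: q(16)→11·(16−19)≡19=t; z(25)→11·(25−19)≡14=o; q(16)→11·(16−19)≡19=t; t(19)→11·(19−19)≡0=a; u(20)→11·(20−19)≡11=l (all mod 26).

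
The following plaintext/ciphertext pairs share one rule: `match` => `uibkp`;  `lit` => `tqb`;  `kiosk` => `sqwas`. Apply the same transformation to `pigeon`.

xqomwv

Each letter is shifted forward by 8 in the alphabet (a Caesar shift of +8).
On pigeon: p+8=x, i+8=q, g+8=o, e+8=m, o+8=w, n+8=v.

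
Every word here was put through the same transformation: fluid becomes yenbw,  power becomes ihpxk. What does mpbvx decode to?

Compare letters: f→y is +19, l→e is +19, u→n is +19 — a constant shift. It's a constant shift of +19 (ROT19).
Decoding mpbvx: m−19=t, p−19=w, b−19=i, v−19=c, x−19=e.

twice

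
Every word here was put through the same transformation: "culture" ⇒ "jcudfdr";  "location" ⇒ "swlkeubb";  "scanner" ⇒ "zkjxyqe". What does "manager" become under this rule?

tiwkrqe

In culture: c→j is +7, u→c is +8, l→u is +9, t→d is +10 — the shift increases by 1 each position. Letter i (0-indexed) is shifted by i+7, so successive shifts are 7, 8, 9, ….
Applying it to manager: m+7=t, a+8=i, n+9=w, a+10=k, g+11=r, e+12=q, r+13=e.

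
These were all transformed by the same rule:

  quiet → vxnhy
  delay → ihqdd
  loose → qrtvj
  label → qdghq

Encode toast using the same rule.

yrfvy

Shifts by position in quiet: pos 0: q→v (+5), pos 1: u→x (+3), pos 2: i→n (+5), pos 3: e→h (+3) — repeating every 2. The shifts repeat in a cycle of length 2: positions 0,1,… shift by +5, +3, then the pattern repeats.
For toast: t+5=y, o+3=r, a+5=f, s+3=v, t+5=y.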